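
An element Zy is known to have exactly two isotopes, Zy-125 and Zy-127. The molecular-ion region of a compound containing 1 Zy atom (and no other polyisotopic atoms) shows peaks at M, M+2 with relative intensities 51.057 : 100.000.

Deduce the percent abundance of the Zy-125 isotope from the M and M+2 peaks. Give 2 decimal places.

33.80%

Let p = fractional abundance of Zy-125. I(M+2)/I(M) = [C(1,1)·p^0·(1−p)] / p^1 = 1·(1−p)/p = 100.000/51.057 = 1.9586
(1−p)/p = 1.9586/1 = 1.9586  ⇒  p = 1/(1 + 1.9586) = 0.3380
Zy-125: 33.80%, Zy-127: 66.20%.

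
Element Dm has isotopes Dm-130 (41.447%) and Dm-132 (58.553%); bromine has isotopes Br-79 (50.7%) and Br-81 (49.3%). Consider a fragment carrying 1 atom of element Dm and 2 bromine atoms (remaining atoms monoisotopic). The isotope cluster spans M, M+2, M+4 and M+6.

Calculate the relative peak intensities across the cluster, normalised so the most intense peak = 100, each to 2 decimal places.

Element Dm pattern (n=1): 0.41447 : 0.58553
Bromine pattern (n=2): 0.257049 : 0.499902 : 0.243049
Convolve the two distributions (both contribute in 2-u steps):
  M: 0.41447×0.257049 = 0.106539
  M+2: 0.41447×0.499902 + 0.58553×0.257049 = 0.357704
  M+4: 0.41447×0.243049 + 0.58553×0.499902 = 0.393444
  M+6: 0.58553×0.243049 = 0.142312
Scale to base peak (0.393444) = 100: 27.08 : 90.92 : 100.00 : 36.17

27.08 : 90.92 : 100.00 : 36.17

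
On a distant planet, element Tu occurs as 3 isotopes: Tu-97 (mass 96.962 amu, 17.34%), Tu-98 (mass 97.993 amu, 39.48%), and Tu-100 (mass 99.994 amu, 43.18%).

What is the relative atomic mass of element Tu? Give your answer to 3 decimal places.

98.678 amu

Weight each isotope mass by its fractional abundance: 0.1734 × 96.962 + 0.3948 × 97.993 + 0.4318 × 99.994
= 16.8132 + 38.6876 + 43.1774 = 98.6782 amu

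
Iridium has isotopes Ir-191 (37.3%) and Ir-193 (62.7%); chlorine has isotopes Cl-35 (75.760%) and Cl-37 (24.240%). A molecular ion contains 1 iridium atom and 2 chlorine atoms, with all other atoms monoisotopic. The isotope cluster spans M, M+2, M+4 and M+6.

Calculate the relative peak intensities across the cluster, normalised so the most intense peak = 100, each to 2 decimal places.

43.09 : 100.00 : 50.76 : 7.41

Iridium pattern (n=1): 0.3730 : 0.6270
Chlorine pattern (n=2): 0.57395776 : 0.36728448 : 0.05875776
Convolve the two distributions (both contribute in 2-u steps):
  M: 0.3730×0.57395776 = 0.214086
  M+2: 0.3730×0.36728448 + 0.6270×0.57395776 = 0.496869
  M+4: 0.3730×0.05875776 + 0.6270×0.36728448 = 0.252204
  M+6: 0.6270×0.05875776 = 0.036841
Scale to base peak (0.496869) = 100: 43.09 : 100.00 : 50.76 : 7.41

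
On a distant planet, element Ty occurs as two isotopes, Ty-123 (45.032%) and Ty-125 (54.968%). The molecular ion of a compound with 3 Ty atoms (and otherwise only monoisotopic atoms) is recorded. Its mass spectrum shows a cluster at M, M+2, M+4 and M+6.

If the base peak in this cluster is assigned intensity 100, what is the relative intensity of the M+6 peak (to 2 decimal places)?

40.69

Binomial terms of (0.45032 + 0.54968)^3: M 0.0913, M+2 0.3344, M+4 0.4082, M+6 0.1661 → M+4 is the base peak.
P(M+4) = C(3,2) × 0.45032^1 × 0.54968^2 = 3 × 0.45032 × 0.3021481 = 0.408190 (base)
P(M+6) = C(3,3) × 0.45032^0 × 0.54968^3 = 1 × 1.0000 × 0.16608477 = 0.166085
Relative intensity = 0.166085 / 0.408190 × 100 = 40.69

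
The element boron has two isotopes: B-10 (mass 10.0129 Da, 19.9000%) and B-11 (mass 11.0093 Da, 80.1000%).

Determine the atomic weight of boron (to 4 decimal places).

The abundance-weighted mean is 0.199000 × 10.0129 + 0.801000 × 11.0093
= 1.99257 + 8.81845 = 10.81102 Da

10.8110 Da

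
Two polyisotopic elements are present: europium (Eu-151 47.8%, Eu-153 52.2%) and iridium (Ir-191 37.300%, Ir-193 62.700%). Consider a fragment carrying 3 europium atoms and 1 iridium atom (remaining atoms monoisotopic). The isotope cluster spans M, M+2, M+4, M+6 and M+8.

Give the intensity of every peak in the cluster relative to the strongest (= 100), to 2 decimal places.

Europium pattern (n=3): 0.10921535 : 0.35780594 : 0.39074206 : 0.14223665
Iridium pattern (n=1): 0.3730 : 0.6270
Convolve the two distributions (both contribute in 2-u steps):
  M: 0.10921535×0.3730 = 0.040737
  M+2: 0.10921535×0.6270 + 0.35780594×0.3730 = 0.201940
  M+4: 0.35780594×0.6270 + 0.39074206×0.3730 = 0.370091
  M+6: 0.39074206×0.6270 + 0.14223665×0.3730 = 0.298050
  M+8: 0.14223665×0.6270 = 0.089182
Scale to base peak (0.370091) = 100: 11.01 : 54.56 : 100.00 : 80.53 : 24.10

11.01 : 54.56 : 100.00 : 80.53 : 24.10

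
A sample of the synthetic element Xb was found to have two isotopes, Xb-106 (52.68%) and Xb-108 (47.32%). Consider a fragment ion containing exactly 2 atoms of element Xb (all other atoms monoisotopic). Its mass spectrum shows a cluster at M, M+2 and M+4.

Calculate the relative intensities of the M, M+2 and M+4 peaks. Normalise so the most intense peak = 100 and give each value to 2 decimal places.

The 2 Xb atoms are independent, so intensities follow the terms of (0.5268 + 0.4732)^2.
P(M) = 0.5268^2 = 0.277518
P(M+2) = 2 × 0.5268^1 × 0.4732^1 = 0.498564
P(M+4) = 0.4732^2 = 0.223918
The M+2 peak is largest (0.498564); scaling to 100 gives 55.66 : 100.00 : 44.91.

55.66 : 100.00 : 44.91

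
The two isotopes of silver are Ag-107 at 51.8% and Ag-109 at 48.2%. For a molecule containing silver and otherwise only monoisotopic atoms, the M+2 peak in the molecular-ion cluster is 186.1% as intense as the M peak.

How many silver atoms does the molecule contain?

2

The M+2/M ratio from n Ag atoms is n · q/p = n · 0.482/0.518.
n = 1.861 × 0.518/0.482 = 2.00 ≈ 2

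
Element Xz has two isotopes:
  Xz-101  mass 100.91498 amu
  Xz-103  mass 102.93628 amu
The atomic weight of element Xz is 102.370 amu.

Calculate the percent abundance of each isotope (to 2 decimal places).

Xz-101: 28.02%, Xz-103: 71.98%

Let x be the fractional abundance of Xz-101; then Xz-103 has abundance 1 − x.
100.91498·x + 102.93628·(1 − x) = 102.370
(100.91498 − 102.93628)·x = 102.370 − 102.93628
x = -0.56628 / -2.02130 = 0.28016 → 28.02% Xz-101, 71.98% Xz-103.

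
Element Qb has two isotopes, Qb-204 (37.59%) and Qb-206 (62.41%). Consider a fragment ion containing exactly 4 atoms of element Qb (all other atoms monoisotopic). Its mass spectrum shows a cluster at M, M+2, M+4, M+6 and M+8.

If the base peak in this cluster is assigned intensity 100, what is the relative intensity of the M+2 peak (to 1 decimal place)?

36.3

(0.3759 + 0.6241)^4 gives M 0.0200, M+2 0.1326, M+4 0.3302, M+6 0.3655, M+8 0.1517; the largest is M+6.
P(M+6) = C(4,3) × 0.3759^1 × 0.6241^3 = 4 × 0.3759 × 0.24308746 = 0.365506 (base)
P(M+2) = C(4,1) × 0.3759^3 × 0.6241^1 = 4 × 0.05311497 × 0.6241 = 0.132596
Relative intensity = 0.132596 / 0.365506 × 100 = 36.3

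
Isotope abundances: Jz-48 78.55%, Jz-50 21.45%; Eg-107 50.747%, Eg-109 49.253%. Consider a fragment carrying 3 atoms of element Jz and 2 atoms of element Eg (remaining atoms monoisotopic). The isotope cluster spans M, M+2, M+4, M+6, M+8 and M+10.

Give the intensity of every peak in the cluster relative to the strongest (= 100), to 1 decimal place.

36.2 : 100.0 : 99.8 : 44.4 : 9.1 : 0.7

Element Jz pattern (n=3): 0.48466155 : 0.3970461 : 0.10842315 : 0.0098692
Element Eg pattern (n=2): 0.2575258 : 0.4998884 : 0.2425858
Convolve the two distributions (both contribute in 2-u steps):
  M: 0.48466155×0.2575258 = 0.124813
  M+2: 0.48466155×0.4998884 + 0.3970461×0.2575258 = 0.344526
  M+4: 0.48466155×0.2425858 + 0.3970461×0.4998884 + 0.10842315×0.2575258 = 0.343973
  M+6: 0.3970461×0.2425858 + 0.10842315×0.4998884 + 0.0098692×0.2575258 = 0.153059
  M+8: 0.10842315×0.2425858 + 0.0098692×0.4998884 = 0.031235
  M+10: 0.0098692×0.2425858 = 0.002394
Scale to base peak (0.344526) = 100: 36.2 : 100.0 : 99.8 : 44.4 : 9.1 : 0.7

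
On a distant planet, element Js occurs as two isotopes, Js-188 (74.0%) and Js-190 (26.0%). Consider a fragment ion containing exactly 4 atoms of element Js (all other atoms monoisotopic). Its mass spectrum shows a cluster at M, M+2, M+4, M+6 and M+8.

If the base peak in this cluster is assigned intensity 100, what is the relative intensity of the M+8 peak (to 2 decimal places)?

1.08

Term probabilities: M 0.2999, M+2 0.4214, M+4 0.2221, M+6 0.0520, M+8 0.0046. Base peak = M+2.
P(M+2) = C(4,1) × 0.740^3 × 0.260^1 = 4 × 0.405224 × 0.2600 = 0.421433 (base)
P(M+8) = C(4,4) × 0.740^0 × 0.260^4 = 1 × 1.0000 × 0.00456976 = 0.004570
Relative intensity = 0.004570 / 0.421433 × 100 = 1.08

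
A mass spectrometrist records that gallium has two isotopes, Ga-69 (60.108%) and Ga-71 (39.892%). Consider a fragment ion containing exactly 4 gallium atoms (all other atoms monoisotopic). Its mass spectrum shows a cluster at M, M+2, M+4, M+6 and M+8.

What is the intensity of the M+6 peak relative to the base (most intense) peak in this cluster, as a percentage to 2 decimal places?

44.05%

Term probabilities: M 0.1305, M+2 0.3465, M+4 0.3450, M+6 0.1526, M+8 0.0253. Base peak = M+2.
P(M+2) = C(4,1) × 0.60108^3 × 0.39892^1 = 4 × 0.2171685 × 0.39892 = 0.346531 (base)
P(M+6) = C(4,3) × 0.60108^1 × 0.39892^3 = 4 × 0.60108 × 0.063483 = 0.152633
Relative intensity = 0.152633 / 0.346531 × 100 = 44.05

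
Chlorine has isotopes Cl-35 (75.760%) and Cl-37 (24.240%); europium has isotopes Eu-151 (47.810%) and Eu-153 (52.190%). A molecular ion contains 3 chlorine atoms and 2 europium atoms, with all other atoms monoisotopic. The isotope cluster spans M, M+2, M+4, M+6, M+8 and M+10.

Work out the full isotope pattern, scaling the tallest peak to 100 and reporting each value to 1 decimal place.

Chlorine pattern (n=3): 0.4348304 : 0.41738208 : 0.13354464 : 0.01424288
Europium pattern (n=2): 0.22857961 : 0.49904078 : 0.27237961
Convolve the two distributions (both contribute in 2-u steps):
  M: 0.4348304×0.22857961 = 0.099393
  M+2: 0.4348304×0.49904078 + 0.41738208×0.22857961 = 0.312403
  M+4: 0.4348304×0.27237961 + 0.41738208×0.49904078 + 0.13354464×0.22857961 = 0.357255
  M+6: 0.41738208×0.27237961 + 0.13354464×0.49904078 + 0.01424288×0.22857961 = 0.183586
  M+8: 0.13354464×0.27237961 + 0.01424288×0.49904078 = 0.043483
  M+10: 0.01424288×0.27237961 = 0.003879
Scale to base peak (0.357255) = 100: 27.8 : 87.4 : 100.0 : 51.4 : 12.2 : 1.1

27.8 : 87.4 : 100.0 : 51.4 : 12.2 : 1.1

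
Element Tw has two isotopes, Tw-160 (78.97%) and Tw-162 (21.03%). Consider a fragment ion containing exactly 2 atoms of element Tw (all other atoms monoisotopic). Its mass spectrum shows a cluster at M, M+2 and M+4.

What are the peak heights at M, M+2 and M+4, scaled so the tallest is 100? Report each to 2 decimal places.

100.00 : 53.26 : 7.09

The 2 Tw atoms are independent, so intensities follow the terms of (0.7897 + 0.2103)^2.
P(M) = 0.7897^2 = 0.623626
P(M+2) = 2 × 0.7897^1 × 0.2103^1 = 0.332148
P(M+4) = 0.2103^2 = 0.044226
The M peak is largest (0.623626); scaling to 100 gives 100.00 : 53.26 : 7.09.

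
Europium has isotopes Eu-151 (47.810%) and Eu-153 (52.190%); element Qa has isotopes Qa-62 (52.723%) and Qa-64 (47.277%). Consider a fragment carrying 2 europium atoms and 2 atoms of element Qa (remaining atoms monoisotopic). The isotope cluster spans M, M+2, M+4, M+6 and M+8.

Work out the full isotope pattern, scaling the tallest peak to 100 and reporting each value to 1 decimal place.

Europium pattern (n=2): 0.22857961 : 0.49904078 : 0.27237961
Element Qa pattern (n=2): 0.27797147 : 0.49851705 : 0.22351147
Convolve the two distributions (both contribute in 2-u steps):
  M: 0.22857961×0.27797147 = 0.063539
  M+2: 0.22857961×0.49851705 + 0.49904078×0.27797147 = 0.252670
  M+4: 0.22857961×0.22351147 + 0.49904078×0.49851705 + 0.27237961×0.27797147 = 0.375584
  M+6: 0.49904078×0.22351147 + 0.27237961×0.49851705 = 0.247327
  M+8: 0.27237961×0.22351147 = 0.060880
Scale to base peak (0.375584) = 100: 16.9 : 67.3 : 100.0 : 65.9 : 16.2

16.9 : 67.3 : 100.0 : 65.9 : 16.2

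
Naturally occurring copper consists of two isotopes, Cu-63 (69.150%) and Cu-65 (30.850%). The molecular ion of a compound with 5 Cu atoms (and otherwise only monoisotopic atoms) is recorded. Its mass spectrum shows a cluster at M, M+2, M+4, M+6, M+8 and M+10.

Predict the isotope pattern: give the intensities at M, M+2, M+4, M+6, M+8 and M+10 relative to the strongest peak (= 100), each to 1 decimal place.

44.8 : 100.0 : 89.2 : 39.8 : 8.9 : 0.8

Each Cu atom is independently Cu-63 (p = 0.69150) or Cu-65 (q = 0.30850); the cluster is the binomial expansion (p + q)^5.
P(M) = 0.69150^5 = 0.158111
P(M+2) = 5 × 0.69150^4 × 0.30850^1 = 0.352691
P(M+4) = 10 × 0.69150^3 × 0.30850^2 = 0.314693
P(M+6) = 10 × 0.69150^2 × 0.30850^3 = 0.140394
P(M+8) = 5 × 0.69150^1 × 0.30850^4 = 0.031317
P(M+10) = 0.30850^5 = 0.002794
The M+2 peak is largest (0.352691); scaling to 100 gives 44.8 : 100.0 : 89.2 : 39.8 : 8.9 : 0.8.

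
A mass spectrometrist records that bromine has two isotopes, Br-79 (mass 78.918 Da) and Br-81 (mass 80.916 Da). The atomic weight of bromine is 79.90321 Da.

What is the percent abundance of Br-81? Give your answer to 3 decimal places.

49.310%

Let x be the fractional abundance of Br-79; then Br-81 has abundance 1 − x.
78.918·x + 80.916·(1 − x) = 79.90321
(78.918 − 80.916)·x = 79.90321 − 80.916
x = -1.01279 / -1.998 = 0.50690 → 50.690% Br-79, 49.310% Br-81.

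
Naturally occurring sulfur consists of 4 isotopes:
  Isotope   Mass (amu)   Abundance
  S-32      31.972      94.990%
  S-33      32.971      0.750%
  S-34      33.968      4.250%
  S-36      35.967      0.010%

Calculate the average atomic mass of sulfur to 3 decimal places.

Weight each isotope mass by its fractional abundance: 0.94990 × 31.972 + 0.00750 × 32.971 + 0.04250 × 33.968 + 0.00010 × 35.967
= 30.3702 + 0.2473 + 1.4436 + 0.0036 = 32.0647 amu

32.065 amu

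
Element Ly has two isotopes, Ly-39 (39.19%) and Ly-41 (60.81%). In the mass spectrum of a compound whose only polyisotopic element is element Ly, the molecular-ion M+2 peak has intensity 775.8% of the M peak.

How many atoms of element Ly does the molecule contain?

For n independent Ly atoms, I(M+2)/I(M) = n · (abundance Ly-41) / (abundance Ly-39) = n · 0.6081/0.3919.
n = 7.758 × 0.3919/0.6081 = 5.00 ≈ 5

5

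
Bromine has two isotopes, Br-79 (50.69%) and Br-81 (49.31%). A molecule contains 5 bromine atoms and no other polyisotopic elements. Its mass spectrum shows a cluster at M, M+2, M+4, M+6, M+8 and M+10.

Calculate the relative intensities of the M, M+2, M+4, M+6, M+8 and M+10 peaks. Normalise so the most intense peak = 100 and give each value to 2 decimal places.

10.57 : 51.40 : 100.00 : 97.28 : 47.31 : 9.21

The 5 Br atoms are independent, so intensities follow the terms of (0.5069 + 0.4931)^5.
P(M) = 0.5069^5 = 0.033467
P(M+2) = 5 × 0.5069^4 × 0.4931^1 = 0.162777
P(M+4) = 10 × 0.5069^3 × 0.4931^2 = 0.316692
P(M+6) = 10 × 0.5069^2 × 0.4931^3 = 0.308070
P(M+8) = 5 × 0.5069^1 × 0.4931^4 = 0.149842
P(M+10) = 0.4931^5 = 0.029152
The M+4 peak is largest (0.316692); scaling to 100 gives 10.57 : 51.40 : 100.00 : 97.28 : 47.31 : 9.21.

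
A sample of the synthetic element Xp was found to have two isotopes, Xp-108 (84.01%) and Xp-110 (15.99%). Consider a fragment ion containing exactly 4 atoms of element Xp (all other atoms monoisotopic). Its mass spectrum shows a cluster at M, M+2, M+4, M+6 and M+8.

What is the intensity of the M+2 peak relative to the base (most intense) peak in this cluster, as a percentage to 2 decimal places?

76.13%

Term probabilities: M 0.4981, M+2 0.3792, M+4 0.1083, M+6 0.0137, M+8 0.0007. Base peak = M.
P(M) = C(4,0) × 0.8401^4 × 0.1599^0 = 1 × 0.49810848 × 1.0000 = 0.498108 (base)
P(M+2) = C(4,1) × 0.8401^3 × 0.1599^1 = 4 × 0.59291571 × 0.1599 = 0.379229
Relative intensity = 0.379229 / 0.498108 × 100 = 76.13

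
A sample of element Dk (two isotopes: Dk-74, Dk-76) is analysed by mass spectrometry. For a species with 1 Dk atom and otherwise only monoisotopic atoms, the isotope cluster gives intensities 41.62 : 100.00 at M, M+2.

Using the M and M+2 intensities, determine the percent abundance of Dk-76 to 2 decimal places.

If p is the fraction of Dk that is Dk-74, then I(M+2)/I(M) = [C(1,1)·p^0·(1−p)] / p^1 = 1·(1−p)/p = 100.00/41.62 = 2.4027
(1−p)/p = 2.4027/1 = 2.4027  ⇒  p = 1/(1 + 2.4027) = 0.2939
Dk-74: 29.39%, Dk-76: 70.61%.

70.61%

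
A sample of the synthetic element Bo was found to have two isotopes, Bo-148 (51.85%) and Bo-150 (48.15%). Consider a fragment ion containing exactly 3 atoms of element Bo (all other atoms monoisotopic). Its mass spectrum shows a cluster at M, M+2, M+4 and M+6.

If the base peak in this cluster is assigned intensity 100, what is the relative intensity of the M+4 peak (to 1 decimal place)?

Term probabilities: M 0.1394, M+2 0.3883, M+4 0.3606, M+6 0.1116. Base peak = M+2.
P(M+2) = C(3,1) × 0.5185^2 × 0.4815^1 = 3 × 0.26884225 × 0.4815 = 0.388343 (base)
P(M+4) = C(3,2) × 0.5185^1 × 0.4815^2 = 3 × 0.5185 × 0.23184225 = 0.360631
Relative intensity = 0.360631 / 0.388343 × 100 = 92.9

92.9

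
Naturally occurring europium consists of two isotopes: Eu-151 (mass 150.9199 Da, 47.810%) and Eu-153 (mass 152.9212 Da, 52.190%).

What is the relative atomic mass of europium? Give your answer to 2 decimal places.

151.96 Da

Ar = Σ fᵢ·mᵢ = 0.47810 × 150.9199 + 0.52190 × 152.9212
= 72.15480 + 79.80957 = 151.96437 Da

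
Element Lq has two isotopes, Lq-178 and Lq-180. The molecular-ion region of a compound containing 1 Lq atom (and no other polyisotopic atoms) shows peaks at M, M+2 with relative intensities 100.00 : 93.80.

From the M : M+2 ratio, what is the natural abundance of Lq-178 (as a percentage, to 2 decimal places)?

51.60%

Let p = fractional abundance of Lq-178. I(M+2)/I(M) = [C(1,1)·p^0·(1−p)] / p^1 = 1·(1−p)/p = 93.80/100.00 = 0.9380
(1−p)/p = 0.9380/1 = 0.9380  ⇒  p = 1/(1 + 0.9380) = 0.5160
Lq-178: 51.60%, Lq-180: 48.40%.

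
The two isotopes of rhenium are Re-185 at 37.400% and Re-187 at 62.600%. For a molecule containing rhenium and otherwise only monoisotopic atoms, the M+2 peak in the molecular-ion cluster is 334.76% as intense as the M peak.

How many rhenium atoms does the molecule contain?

For n independent Re atoms, I(M+2)/I(M) = n · (abundance Re-187) / (abundance Re-185) = n · 0.62600/0.37400.
n = 3.3476 × 0.37400/0.62600 = 2.00 ≈ 2

2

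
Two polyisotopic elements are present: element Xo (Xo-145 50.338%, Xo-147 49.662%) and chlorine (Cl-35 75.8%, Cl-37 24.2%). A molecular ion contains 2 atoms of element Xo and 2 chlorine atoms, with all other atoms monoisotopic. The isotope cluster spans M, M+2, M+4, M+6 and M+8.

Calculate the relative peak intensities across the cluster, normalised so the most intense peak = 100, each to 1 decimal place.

Element Xo pattern (n=2): 0.25339142 : 0.49997715 : 0.24663142
Chlorine pattern (n=2): 0.574564 : 0.366872 : 0.058564
Convolve the two distributions (both contribute in 2-u steps):
  M: 0.25339142×0.574564 = 0.145590
  M+2: 0.25339142×0.366872 + 0.49997715×0.574564 = 0.380231
  M+4: 0.25339142×0.058564 + 0.49997715×0.366872 + 0.24663142×0.574564 = 0.339973
  M+6: 0.49997715×0.058564 + 0.24663142×0.366872 = 0.119763
  M+8: 0.24663142×0.058564 = 0.014444
Scale to base peak (0.380231) = 100: 38.3 : 100.0 : 89.4 : 31.5 : 3.8

38.3 : 100.0 : 89.4 : 31.5 : 3.8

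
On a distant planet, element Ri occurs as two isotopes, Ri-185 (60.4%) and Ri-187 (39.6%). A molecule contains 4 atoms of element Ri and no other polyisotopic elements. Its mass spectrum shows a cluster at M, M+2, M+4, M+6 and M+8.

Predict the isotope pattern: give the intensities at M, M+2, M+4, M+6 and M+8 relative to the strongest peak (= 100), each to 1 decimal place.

Expanding (0.604 + 0.396)^4:
P(M) = 0.604^4 = 0.133091
P(M+2) = 4 × 0.604^3 × 0.396^1 = 0.349033
P(M+4) = 6 × 0.604^2 × 0.396^2 = 0.343254
P(M+6) = 4 × 0.604^1 × 0.396^3 = 0.150032
P(M+8) = 0.396^4 = 0.024591
The M+2 peak is largest (0.349033); scaling to 100 gives 38.1 : 100.0 : 98.3 : 43.0 : 7.0.

38.1 : 100.0 : 98.3 : 43.0 : 7.0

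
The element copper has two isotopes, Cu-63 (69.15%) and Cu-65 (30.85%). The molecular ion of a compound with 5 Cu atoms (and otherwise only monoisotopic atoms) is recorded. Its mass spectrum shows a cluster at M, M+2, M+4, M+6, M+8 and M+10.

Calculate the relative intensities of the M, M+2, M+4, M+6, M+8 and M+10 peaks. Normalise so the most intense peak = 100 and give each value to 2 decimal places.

44.83 : 100.00 : 89.23 : 39.81 : 8.88 : 0.79

Each Cu atom is independently Cu-63 (p = 0.6915) or Cu-65 (q = 0.3085); the cluster is the binomial expansion (p + q)^5.
P(M) = 0.6915^5 = 0.158111
P(M+2) = 5 × 0.6915^4 × 0.3085^1 = 0.352691
P(M+4) = 10 × 0.6915^3 × 0.3085^2 = 0.314693
P(M+6) = 10 × 0.6915^2 × 0.3085^3 = 0.140394
P(M+8) = 5 × 0.6915^1 × 0.3085^4 = 0.031317
P(M+10) = 0.3085^5 = 0.002794
The M+2 peak is largest (0.352691); scaling to 100 gives 44.83 : 100.00 : 89.23 : 39.81 : 8.88 : 0.79.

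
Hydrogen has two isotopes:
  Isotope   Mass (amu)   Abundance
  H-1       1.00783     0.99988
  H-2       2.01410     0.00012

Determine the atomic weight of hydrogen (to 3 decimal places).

1.008 amu

The abundance-weighted mean is 0.99988 × 1.00783 + 0.00012 × 2.01410
= 1.007709 + 0.000242 = 1.007951 amu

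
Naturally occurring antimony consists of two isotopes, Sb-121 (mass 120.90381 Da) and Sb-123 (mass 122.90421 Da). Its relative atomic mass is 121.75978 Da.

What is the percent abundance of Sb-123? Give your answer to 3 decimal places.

42.790%

Let x be the fractional abundance of Sb-121; then Sb-123 has abundance 1 − x.
120.90381·x + 122.90421·(1 − x) = 121.75978
(120.90381 − 122.90421)·x = 121.75978 − 122.90421
x = -1.14443 / -2.00040 = 0.57210 → 57.210% Sb-121, 42.790% Sb-123.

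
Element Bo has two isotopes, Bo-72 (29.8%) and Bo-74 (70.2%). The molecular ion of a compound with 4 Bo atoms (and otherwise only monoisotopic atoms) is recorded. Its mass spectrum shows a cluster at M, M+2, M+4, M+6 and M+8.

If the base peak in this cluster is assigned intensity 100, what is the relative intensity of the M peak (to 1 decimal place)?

Term probabilities: M 0.0079, M+2 0.0743, M+4 0.2626, M+6 0.4124, M+8 0.2429. Base peak = M+6.
P(M+6) = C(4,3) × 0.298^1 × 0.702^3 = 4 × 0.2980 × 0.34594841 = 0.412371 (base)
P(M) = C(4,0) × 0.298^4 × 0.702^0 = 1 × 0.00788615 × 1.0000 = 0.007886
Relative intensity = 0.007886 / 0.412371 × 100 = 1.9

1.9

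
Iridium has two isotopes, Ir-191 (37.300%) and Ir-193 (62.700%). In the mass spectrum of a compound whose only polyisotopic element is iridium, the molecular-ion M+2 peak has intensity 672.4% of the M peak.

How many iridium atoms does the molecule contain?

4

For n independent Ir atoms, I(M+2)/I(M) = n · (abundance Ir-193) / (abundance Ir-191) = n · 0.62700/0.37300.
n = 6.724 × 0.37300/0.62700 = 4.00 ≈ 4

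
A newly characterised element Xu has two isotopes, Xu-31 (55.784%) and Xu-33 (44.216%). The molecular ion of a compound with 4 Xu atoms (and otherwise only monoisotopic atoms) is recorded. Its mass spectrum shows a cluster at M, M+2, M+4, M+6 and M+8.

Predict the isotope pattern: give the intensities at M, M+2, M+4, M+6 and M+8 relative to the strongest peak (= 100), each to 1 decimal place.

Expanding (0.55784 + 0.44216)^4:
P(M) = 0.55784^4 = 0.096836
P(M+2) = 4 × 0.55784^3 × 0.44216^1 = 0.307021
P(M+4) = 6 × 0.55784^2 × 0.44216^2 = 0.365031
P(M+6) = 4 × 0.55784^1 × 0.44216^3 = 0.192889
P(M+8) = 0.44216^4 = 0.038222
The M+4 peak is largest (0.365031); scaling to 100 gives 26.5 : 84.1 : 100.0 : 52.8 : 10.5.

26.5 : 84.1 : 100.0 : 52.8 : 10.5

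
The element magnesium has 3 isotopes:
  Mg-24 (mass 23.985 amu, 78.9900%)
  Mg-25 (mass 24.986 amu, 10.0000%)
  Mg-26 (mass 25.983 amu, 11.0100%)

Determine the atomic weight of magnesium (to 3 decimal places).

Weight each isotope mass by its fractional abundance: 0.789900 × 23.985 + 0.100000 × 24.986 + 0.110100 × 25.983
= 18.9458 + 2.4986 + 2.8607 = 24.3051 amu

24.305 amu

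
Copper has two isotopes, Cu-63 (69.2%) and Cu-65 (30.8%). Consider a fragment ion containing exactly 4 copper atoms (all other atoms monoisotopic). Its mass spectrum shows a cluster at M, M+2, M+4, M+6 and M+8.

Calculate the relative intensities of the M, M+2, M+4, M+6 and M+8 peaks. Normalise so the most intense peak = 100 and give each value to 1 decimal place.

56.2 : 100.0 : 66.8 : 19.8 : 2.2

The 4 Cu atoms are independent, so intensities follow the terms of (0.692 + 0.308)^4.
P(M) = 0.692^4 = 0.229311
P(M+2) = 4 × 0.692^3 × 0.308^1 = 0.408253
P(M+4) = 6 × 0.692^2 × 0.308^2 = 0.272562
P(M+6) = 4 × 0.692^1 × 0.308^3 = 0.080876
P(M+8) = 0.308^4 = 0.008999
The M+2 peak is largest (0.408253); scaling to 100 gives 56.2 : 100.0 : 66.8 : 19.8 : 2.2.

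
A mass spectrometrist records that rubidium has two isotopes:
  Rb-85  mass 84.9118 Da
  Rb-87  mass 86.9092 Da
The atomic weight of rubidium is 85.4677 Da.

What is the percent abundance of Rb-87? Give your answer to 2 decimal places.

27.83%

Let x be the fractional abundance of Rb-85; then Rb-87 has abundance 1 − x.
84.9118·x + 86.9092·(1 − x) = 85.4677
(84.9118 − 86.9092)·x = 85.4677 − 86.9092
x = -1.4415 / -1.9974 = 0.72169 → 72.17% Rb-85, 27.83% Rb-87.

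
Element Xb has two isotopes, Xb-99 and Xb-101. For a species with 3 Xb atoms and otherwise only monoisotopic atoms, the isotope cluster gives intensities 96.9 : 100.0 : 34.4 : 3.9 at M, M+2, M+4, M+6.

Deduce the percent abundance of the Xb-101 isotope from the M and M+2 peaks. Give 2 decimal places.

If p is the fraction of Xb that is Xb-99, then I(M+2)/I(M) = [C(3,1)·p^2·(1−p)] / p^3 = 3·(1−p)/p = 100.0/96.9 = 1.0320
(1−p)/p = 1.0320/3 = 0.3440  ⇒  p = 1/(1 + 0.3440) = 0.7440
Xb-99: 74.40%, Xb-101: 25.60%.

25.60%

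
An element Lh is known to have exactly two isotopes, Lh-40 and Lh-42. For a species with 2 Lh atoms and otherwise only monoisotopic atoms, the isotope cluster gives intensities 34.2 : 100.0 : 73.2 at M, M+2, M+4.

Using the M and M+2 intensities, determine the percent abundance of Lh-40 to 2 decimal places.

If p is the fraction of Lh that is Lh-40, then I(M+2)/I(M) = [C(2,1)·p^1·(1−p)] / p^2 = 2·(1−p)/p = 100.0/34.2 = 2.9240
(1−p)/p = 2.9240/2 = 1.4620  ⇒  p = 1/(1 + 1.4620) = 0.4062
Lh-40: 40.62%, Lh-42: 59.38%.

40.62%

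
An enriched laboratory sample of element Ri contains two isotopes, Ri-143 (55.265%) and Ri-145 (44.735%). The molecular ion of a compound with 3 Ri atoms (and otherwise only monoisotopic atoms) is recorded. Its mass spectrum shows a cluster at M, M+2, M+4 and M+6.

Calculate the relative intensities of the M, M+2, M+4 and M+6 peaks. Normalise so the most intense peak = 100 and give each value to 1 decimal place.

Expanding (0.55265 + 0.44735)^3:
P(M) = 0.55265^3 = 0.168791
P(M+2) = 3 × 0.55265^2 × 0.44735^1 = 0.409892
P(M+4) = 3 × 0.55265^1 × 0.44735^2 = 0.331792
P(M+6) = 0.44735^3 = 0.089525
The M+2 peak is largest (0.409892); scaling to 100 gives 41.2 : 100.0 : 80.9 : 21.8.

41.2 : 100.0 : 80.9 : 21.8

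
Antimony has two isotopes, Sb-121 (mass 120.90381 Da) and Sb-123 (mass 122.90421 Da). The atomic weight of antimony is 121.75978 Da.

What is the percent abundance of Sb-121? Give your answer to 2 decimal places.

Writing the weighted mean with unknown fraction x of Sb-121:
120.90381·x + 122.90421·(1 − x) = 121.75978
(120.90381 − 122.90421)·x = 121.75978 − 122.90421
x = -1.14443 / -2.00040 = 0.57210 → 57.21% Sb-121, 42.79% Sb-123.

57.21%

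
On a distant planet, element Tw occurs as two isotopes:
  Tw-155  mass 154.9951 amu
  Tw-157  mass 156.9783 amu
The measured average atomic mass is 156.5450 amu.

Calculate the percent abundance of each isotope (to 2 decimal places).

Tw-155: 21.85%, Tw-157: 78.15%

Writing the weighted mean with unknown fraction x of Tw-155:
154.9951·x + 156.9783·(1 − x) = 156.5450
(154.9951 − 156.9783)·x = 156.5450 − 156.9783
x = -0.4333 / -1.9832 = 0.21849 → 21.85% Tw-155, 78.15% Tw-157.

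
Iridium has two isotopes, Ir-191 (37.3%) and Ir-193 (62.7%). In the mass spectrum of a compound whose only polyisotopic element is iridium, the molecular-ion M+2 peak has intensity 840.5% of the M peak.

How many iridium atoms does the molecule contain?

For n independent Ir atoms, I(M+2)/I(M) = n · (abundance Ir-193) / (abundance Ir-191) = n · 0.627/0.373.
n = 8.405 × 0.373/0.627 = 5.00 ≈ 5

5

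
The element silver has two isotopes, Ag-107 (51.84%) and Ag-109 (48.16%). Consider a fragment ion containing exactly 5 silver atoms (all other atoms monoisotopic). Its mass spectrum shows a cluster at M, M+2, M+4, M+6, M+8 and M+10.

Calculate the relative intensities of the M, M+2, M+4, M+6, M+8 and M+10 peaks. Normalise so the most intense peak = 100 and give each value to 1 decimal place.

The 5 Ag atoms are independent, so intensities follow the terms of (0.5184 + 0.4816)^5.
P(M) = 0.5184^5 = 0.037439
P(M+2) = 5 × 0.5184^4 × 0.4816^1 = 0.173907
P(M+4) = 10 × 0.5184^3 × 0.4816^2 = 0.323123
P(M+6) = 10 × 0.5184^2 × 0.4816^3 = 0.300185
P(M+8) = 5 × 0.5184^1 × 0.4816^4 = 0.139438
P(M+10) = 0.4816^5 = 0.025908
The M+4 peak is largest (0.323123); scaling to 100 gives 11.6 : 53.8 : 100.0 : 92.9 : 43.2 : 8.0.

11.6 : 53.8 : 100.0 : 92.9 : 43.2 : 8.0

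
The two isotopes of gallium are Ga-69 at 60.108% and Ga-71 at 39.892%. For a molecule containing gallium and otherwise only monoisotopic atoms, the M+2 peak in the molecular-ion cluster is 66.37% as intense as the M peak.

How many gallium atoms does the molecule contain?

1

For n independent Ga atoms, I(M+2)/I(M) = n · (abundance Ga-71) / (abundance Ga-69) = n · 0.39892/0.60108.
n = 0.6637 × 0.60108/0.39892 = 1.00 ≈ 1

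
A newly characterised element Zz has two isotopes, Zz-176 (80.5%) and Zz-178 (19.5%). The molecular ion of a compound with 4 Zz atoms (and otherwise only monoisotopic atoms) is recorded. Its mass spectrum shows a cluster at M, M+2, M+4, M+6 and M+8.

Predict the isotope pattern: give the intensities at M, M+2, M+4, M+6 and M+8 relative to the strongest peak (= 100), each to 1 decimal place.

Expanding (0.805 + 0.195)^4:
P(M) = 0.805^4 = 0.419936
P(M+2) = 4 × 0.805^3 × 0.195^1 = 0.406895
P(M+4) = 6 × 0.805^2 × 0.195^2 = 0.147847
P(M+6) = 4 × 0.805^1 × 0.195^3 = 0.023876
P(M+8) = 0.195^4 = 0.001446
The M peak is largest (0.419936); scaling to 100 gives 100.0 : 96.9 : 35.2 : 5.7 : 0.3.

100.0 : 96.9 : 35.2 : 5.7 : 0.3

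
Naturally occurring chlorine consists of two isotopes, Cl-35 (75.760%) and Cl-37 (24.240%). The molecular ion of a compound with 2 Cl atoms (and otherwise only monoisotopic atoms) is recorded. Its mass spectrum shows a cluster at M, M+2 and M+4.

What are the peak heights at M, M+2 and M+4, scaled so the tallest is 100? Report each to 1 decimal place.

The 2 Cl atoms are independent, so intensities follow the terms of (0.75760 + 0.24240)^2.
P(M) = 0.75760^2 = 0.573958
P(M+2) = 2 × 0.75760^1 × 0.24240^1 = 0.367284
P(M+4) = 0.24240^2 = 0.058758
The M peak is largest (0.573958); scaling to 100 gives 100.0 : 64.0 : 10.2.

100.0 : 64.0 : 10.2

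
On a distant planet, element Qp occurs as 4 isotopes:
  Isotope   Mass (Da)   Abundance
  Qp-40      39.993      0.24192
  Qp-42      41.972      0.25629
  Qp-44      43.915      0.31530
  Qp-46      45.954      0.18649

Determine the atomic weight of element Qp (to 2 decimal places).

42.85 Da

Ar = Σ fᵢ·mᵢ = 0.24192 × 39.993 + 0.25629 × 41.972 + 0.31530 × 43.915 + 0.18649 × 45.954
= 9.6751 + 10.7570 + 13.8464 + 8.5700 = 42.8485 Da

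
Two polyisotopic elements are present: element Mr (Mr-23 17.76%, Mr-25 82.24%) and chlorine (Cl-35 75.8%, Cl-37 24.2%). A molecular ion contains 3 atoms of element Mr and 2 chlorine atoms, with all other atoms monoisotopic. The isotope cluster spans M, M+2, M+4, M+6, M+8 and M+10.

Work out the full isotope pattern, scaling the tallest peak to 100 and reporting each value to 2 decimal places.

0.71 : 10.25 : 51.70 : 100.00 : 49.34 : 7.14

Element Mr pattern (n=3): 0.00560182 : 0.07781983 : 0.36035489 : 0.55622346
Chlorine pattern (n=2): 0.574564 : 0.366872 : 0.058564
Convolve the two distributions (both contribute in 2-u steps):
  M: 0.00560182×0.574564 = 0.003219
  M+2: 0.00560182×0.366872 + 0.07781983×0.574564 = 0.046768
  M+4: 0.00560182×0.058564 + 0.07781983×0.366872 + 0.36035489×0.574564 = 0.235925
  M+6: 0.07781983×0.058564 + 0.36035489×0.366872 + 0.55622346×0.574564 = 0.456348
  M+8: 0.36035489×0.058564 + 0.55622346×0.366872 = 0.225167
  M+10: 0.55622346×0.058564 = 0.032575
Scale to base peak (0.456348) = 100: 0.71 : 10.25 : 51.70 : 100.00 : 49.34 : 7.14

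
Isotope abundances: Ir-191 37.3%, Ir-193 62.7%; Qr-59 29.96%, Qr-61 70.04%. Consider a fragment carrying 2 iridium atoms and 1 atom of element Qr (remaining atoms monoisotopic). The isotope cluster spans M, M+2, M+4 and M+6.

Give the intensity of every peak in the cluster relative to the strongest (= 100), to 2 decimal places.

Iridium pattern (n=2): 0.139129 : 0.467742 : 0.393129
Element Qr pattern (n=1): 0.2996 : 0.7004
Convolve the two distributions (both contribute in 2-u steps):
  M: 0.139129×0.2996 = 0.041683
  M+2: 0.139129×0.7004 + 0.467742×0.2996 = 0.237581
  M+4: 0.467742×0.7004 + 0.393129×0.2996 = 0.445388
  M+6: 0.393129×0.7004 = 0.275348
Scale to base peak (0.445388) = 100: 9.36 : 53.34 : 100.00 : 61.82

9.36 : 53.34 : 100.00 : 61.82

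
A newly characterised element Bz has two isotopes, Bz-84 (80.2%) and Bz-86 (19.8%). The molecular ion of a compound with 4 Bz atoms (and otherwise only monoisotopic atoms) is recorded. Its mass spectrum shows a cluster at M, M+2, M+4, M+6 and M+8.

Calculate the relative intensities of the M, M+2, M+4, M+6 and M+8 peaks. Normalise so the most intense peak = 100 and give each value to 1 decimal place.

Expanding (0.802 + 0.198)^4:
P(M) = 0.802^4 = 0.413711
P(M+2) = 4 × 0.802^3 × 0.198^1 = 0.408553
P(M+4) = 6 × 0.802^2 × 0.198^2 = 0.151297
P(M+6) = 4 × 0.802^1 × 0.198^3 = 0.024902
P(M+8) = 0.198^4 = 0.001537
The M peak is largest (0.413711); scaling to 100 gives 100.0 : 98.8 : 36.6 : 6.0 : 0.4.

100.0 : 98.8 : 36.6 : 6.0 : 0.4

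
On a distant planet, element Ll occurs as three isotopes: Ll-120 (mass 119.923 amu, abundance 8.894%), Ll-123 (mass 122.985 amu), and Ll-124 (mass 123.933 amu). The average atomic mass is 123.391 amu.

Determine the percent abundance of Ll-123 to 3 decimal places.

The remaining 91.106% is split between Ll-123 (fraction x) and Ll-124 (fraction 0.91106 − x).
Substituting: 122.985x + 123.933(0.91106 − x) = 112.72504838
(122.985 − 123.933)x = -0.1853506  ⇒  x = 0.19552, y = 0.71554
Ll-123: 19.552%, Ll-124: 71.554%.

19.552%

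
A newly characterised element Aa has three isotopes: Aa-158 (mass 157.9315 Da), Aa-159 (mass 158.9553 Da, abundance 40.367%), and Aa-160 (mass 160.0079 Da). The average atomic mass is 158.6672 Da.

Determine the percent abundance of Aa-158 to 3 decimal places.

44.105%

Let x and y be the fractions of Aa-158 and Aa-160. Then x + y = 1 − 0.40367 = 0.59633 and 157.9315x + 160.0079y = 158.6672 − 0.40367×158.9553 = 94.501714049.
Substituting: 157.9315x + 160.0079(0.59633 − x) = 94.501714049
(157.9315 − 160.0079)x = -0.915796958  ⇒  x = 0.44105, y = 0.15528
Aa-158: 44.105%, Aa-160: 15.528%.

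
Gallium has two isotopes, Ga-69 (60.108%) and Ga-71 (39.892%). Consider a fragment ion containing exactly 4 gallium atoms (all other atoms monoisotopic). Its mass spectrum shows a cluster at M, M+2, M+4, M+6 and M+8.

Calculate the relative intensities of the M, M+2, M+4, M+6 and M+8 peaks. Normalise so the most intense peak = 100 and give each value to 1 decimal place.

37.7 : 100.0 : 99.6 : 44.0 : 7.3

Each Ga atom is independently Ga-69 (p = 0.60108) or Ga-71 (q = 0.39892); the cluster is the binomial expansion (p + q)^4.
P(M) = 0.60108^4 = 0.130536
P(M+2) = 4 × 0.60108^3 × 0.39892^1 = 0.346531
P(M+4) = 6 × 0.60108^2 × 0.39892^2 = 0.344975
P(M+6) = 4 × 0.60108^1 × 0.39892^3 = 0.152633
P(M+8) = 0.39892^4 = 0.025325
The M+2 peak is largest (0.346531); scaling to 100 gives 37.7 : 100.0 : 99.6 : 44.0 : 7.3.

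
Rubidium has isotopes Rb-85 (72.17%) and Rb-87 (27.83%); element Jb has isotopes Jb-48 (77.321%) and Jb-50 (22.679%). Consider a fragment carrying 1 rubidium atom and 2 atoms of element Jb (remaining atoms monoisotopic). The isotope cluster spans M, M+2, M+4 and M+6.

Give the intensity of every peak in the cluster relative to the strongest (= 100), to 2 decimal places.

Rubidium pattern (n=1): 0.7217 : 0.2783
Element Jb pattern (n=2): 0.5978537 : 0.35071259 : 0.0514337
Convolve the two distributions (both contribute in 2-u steps):
  M: 0.7217×0.5978537 = 0.431471
  M+2: 0.7217×0.35071259 + 0.2783×0.5978537 = 0.419492
  M+4: 0.7217×0.0514337 + 0.2783×0.35071259 = 0.134723
  M+6: 0.2783×0.0514337 = 0.014314
Scale to base peak (0.431471) = 100: 100.00 : 97.22 : 31.22 : 3.32

100.00 : 97.22 : 31.22 : 3.32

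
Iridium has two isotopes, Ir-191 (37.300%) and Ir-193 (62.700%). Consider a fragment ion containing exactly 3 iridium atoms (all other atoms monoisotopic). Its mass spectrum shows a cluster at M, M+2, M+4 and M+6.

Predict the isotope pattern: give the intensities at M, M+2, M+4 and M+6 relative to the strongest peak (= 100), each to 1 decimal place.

11.8 : 59.5 : 100.0 : 56.0

Expanding (0.37300 + 0.62700)^3:
P(M) = 0.37300^3 = 0.051895
P(M+2) = 3 × 0.37300^2 × 0.62700^1 = 0.261702
P(M+4) = 3 × 0.37300^1 × 0.62700^2 = 0.439911
P(M+6) = 0.62700^3 = 0.246492
The M+4 peak is largest (0.439911); scaling to 100 gives 11.8 : 59.5 : 100.0 : 56.0.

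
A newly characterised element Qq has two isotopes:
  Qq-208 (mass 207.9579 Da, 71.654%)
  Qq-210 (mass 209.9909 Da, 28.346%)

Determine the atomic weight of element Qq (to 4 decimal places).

208.5342 Da

Weight each isotope mass by its fractional abundance: 0.71654 × 207.9579 + 0.28346 × 209.9909
= 149.01015 + 59.52402 = 208.53417 Da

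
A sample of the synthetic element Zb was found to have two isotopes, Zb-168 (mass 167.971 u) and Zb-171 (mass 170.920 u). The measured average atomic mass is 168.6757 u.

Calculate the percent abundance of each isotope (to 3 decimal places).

With x = fraction of Zb-168 (so Zb-171 is 1 − x):
167.971·x + 170.920·(1 − x) = 168.6757
(167.971 − 170.920)·x = 168.6757 − 170.920
x = -2.2443 / -2.949 = 0.76104 → 76.104% Zb-168, 23.896% Zb-171.

Zb-168: 76.104%, Zb-171: 23.896%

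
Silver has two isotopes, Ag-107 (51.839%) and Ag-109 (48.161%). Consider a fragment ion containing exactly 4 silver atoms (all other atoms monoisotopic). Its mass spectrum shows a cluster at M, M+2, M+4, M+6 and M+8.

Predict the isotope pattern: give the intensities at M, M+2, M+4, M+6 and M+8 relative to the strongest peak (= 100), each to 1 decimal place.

19.3 : 71.8 : 100.0 : 61.9 : 14.4

The 4 Ag atoms are independent, so intensities follow the terms of (0.51839 + 0.48161)^4.
P(M) = 0.51839^4 = 0.072215
P(M+2) = 4 × 0.51839^3 × 0.48161^1 = 0.268365
P(M+4) = 6 × 0.51839^2 × 0.48161^2 = 0.373986
P(M+6) = 4 × 0.51839^1 × 0.48161^3 = 0.231634
P(M+8) = 0.48161^4 = 0.053800
The M+4 peak is largest (0.373986); scaling to 100 gives 19.3 : 71.8 : 100.0 : 61.9 : 14.4.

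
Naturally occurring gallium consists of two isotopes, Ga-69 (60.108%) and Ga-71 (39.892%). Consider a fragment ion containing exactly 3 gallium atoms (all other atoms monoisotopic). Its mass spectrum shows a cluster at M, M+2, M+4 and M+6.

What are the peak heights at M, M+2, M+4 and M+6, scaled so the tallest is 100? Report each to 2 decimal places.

Each Ga atom is independently Ga-69 (p = 0.60108) or Ga-71 (q = 0.39892); the cluster is the binomial expansion (p + q)^3.
P(M) = 0.60108^3 = 0.217169
P(M+2) = 3 × 0.60108^2 × 0.39892^1 = 0.432386
P(M+4) = 3 × 0.60108^1 × 0.39892^2 = 0.286963
P(M+6) = 0.39892^3 = 0.063483
The M+2 peak is largest (0.432386); scaling to 100 gives 50.23 : 100.00 : 66.37 : 14.68.

50.23 : 100.00 : 66.37 : 14.68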